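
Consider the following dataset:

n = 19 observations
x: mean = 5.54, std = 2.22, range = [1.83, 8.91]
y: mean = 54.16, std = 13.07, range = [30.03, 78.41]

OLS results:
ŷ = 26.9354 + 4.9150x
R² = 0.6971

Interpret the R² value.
The model explains 69.71% of the variance in y (R² = 0.6971), leaving 30.29% unexplained; the fit is moderate.

R² (coefficient of determination) measures the proportion of variance in y explained by the regression model.

Here R² = 0.6971:
- Explained: 69.71% of the variation in y
- Unexplained (residual): 100% − 69.71% = 30.29%
- Rule of thumb (below 0.3 weak; 0.3 to below 0.7 moderate; 0.7 and above strong) → moderate

Calculation: R² = 1 − (SS_res / SS_tot), where SS_res is the sum of squared residuals and SS_tot the total sum of squares.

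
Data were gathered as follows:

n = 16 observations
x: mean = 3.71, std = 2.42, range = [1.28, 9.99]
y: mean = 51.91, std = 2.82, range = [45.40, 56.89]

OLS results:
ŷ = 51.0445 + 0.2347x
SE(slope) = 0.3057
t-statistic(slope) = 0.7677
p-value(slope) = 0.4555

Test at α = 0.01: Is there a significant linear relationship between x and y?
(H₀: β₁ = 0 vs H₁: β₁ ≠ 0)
p-value = 0.4555 ≥ α = 0.01, so we fail to reject H₀. The relationship is not significant.

Hypothesis test for the slope coefficient:

H₀: β₁ = 0 (no linear relationship)
H₁: β₁ ≠ 0 (linear relationship exists)

Test statistic: t = β̂₁ / SE(β̂₁) = 0.2347 / 0.3057 = 0.7677

p = 0.4555: how often a slope estimate this far from 0 (in SE units) would arise by chance if β₁ were truly 0.

Decision rule: reject H₀ if p-value < α.
p-value = 0.4555 ≥ α = 0.01 → fail to reject H₀.

At α = 0.01 the data do not provide convincing evidence of a nonzero slope.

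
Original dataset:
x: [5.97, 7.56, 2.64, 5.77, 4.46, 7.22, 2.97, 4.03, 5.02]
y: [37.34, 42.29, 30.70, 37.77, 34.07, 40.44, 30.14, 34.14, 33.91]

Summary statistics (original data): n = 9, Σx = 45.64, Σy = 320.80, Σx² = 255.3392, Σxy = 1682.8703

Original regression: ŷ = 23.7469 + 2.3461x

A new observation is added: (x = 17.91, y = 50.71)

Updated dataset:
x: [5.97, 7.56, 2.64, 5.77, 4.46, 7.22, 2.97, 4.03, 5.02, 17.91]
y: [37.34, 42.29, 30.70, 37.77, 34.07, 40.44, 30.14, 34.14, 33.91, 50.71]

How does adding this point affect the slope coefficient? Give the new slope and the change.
The slope changes from 2.3461 to 1.3361 (change of -1.0100, or -43.1%).

The new point has HIGH LEVERAGE: x = 17.91 is far from the original mean x̄ = 45.64/9 ≈ 5.07 (original range [2.64, 7.56]).

Step 1: Update the sums with the new point (n goes from 9 to 10)
Σx  = 45.64 + 17.91 = 63.55
Σy  = 320.80 + 50.71 = 371.51
Σx² = 255.3392 + 17.91² = 255.3392 + 320.7681 = 576.1073
Σxy = 1682.8703 + 17.91×50.71 = 1682.8703 + 908.2161 = 2591.0864

Step 2: Recompute the slope with b₁ = (nΣxy − ΣxΣy) / (nΣx² − (Σx)²)
Numerator   = 10×2591.0864 − 63.55×371.51 = 25910.8640 − 23609.4605 = 2301.4035
Denominator = 10×576.1073 − 63.55² = 5761.0730 − 4038.6025 = 1722.4705
b₁(new) = 2301.4035 / 1722.4705 = 1.3361

(Same formula on the original sums: (9×1682.8703 − 45.64×320.80) / (9×255.3392 − 45.64²) = 504.5207 / 215.0432 = 2.3461, matching the given fit.)

Step 3: Change in slope
Δβ₁ = 1.3361 − 2.3461 = -1.0100
Relative change = -1.0100 / 2.3461 × 100% = -43.1%
→ the slope decreases when the point is added.

Because the point sits below the extension of the original line at a high-leverage x, it tilts the fit down.
In practice: refit with and without it and report both if conclusions differ; investigate whether it comes from the same population as the rest of the sample.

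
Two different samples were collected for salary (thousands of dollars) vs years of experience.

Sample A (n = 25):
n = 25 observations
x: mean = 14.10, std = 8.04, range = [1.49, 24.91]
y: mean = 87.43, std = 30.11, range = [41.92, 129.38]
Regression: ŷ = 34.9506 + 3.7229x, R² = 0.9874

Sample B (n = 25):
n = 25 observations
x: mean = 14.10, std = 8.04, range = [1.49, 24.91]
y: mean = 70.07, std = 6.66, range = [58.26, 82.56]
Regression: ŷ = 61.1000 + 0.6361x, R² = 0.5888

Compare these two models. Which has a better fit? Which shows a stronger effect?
Model A has the better fit (R² = 0.9874 vs 0.5888). Model A shows the stronger effect (|β₁| = 3.7229 vs 0.6361).

Model Comparison:

Fit — compare R²:
- Model A: R² = 0.9874 → 98.74% of variance in salary explained
- Model B: R² = 0.5888 → 58.88% of variance in salary explained
- 0.9874 > 0.5888 → Model A has the better fit

Strength of effect — compare |β₁|:
- Model A: β₁ = 3.7229 → predicted salary rises 3.7229 thousand dollars per additional year of experience
- Model B: β₁ = 0.6361 → predicted salary rises 0.6361 thousand dollars per additional year of experience
- |3.7229| > |0.6361| → Model A shows the stronger marginal effect

Notes:
- R² measures how tightly points cluster around the line; β₁ measures how steep the line is — they answer different questions.
- A steeper slope doesn't make a better model if the scatter around the line is large.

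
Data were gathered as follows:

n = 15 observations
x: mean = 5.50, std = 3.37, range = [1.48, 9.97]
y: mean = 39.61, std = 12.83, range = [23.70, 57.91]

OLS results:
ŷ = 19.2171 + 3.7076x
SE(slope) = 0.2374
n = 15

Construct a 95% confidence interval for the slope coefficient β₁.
The 95% CI for β₁ is (3.1947, 4.2205)

Confidence interval for the slope:

The 95% CI for β₁ is: β̂₁ ± t*(α/2, n-2) × SE(β̂₁)

Step 1: Find critical t-value
- Confidence level = 0.95
- Degrees of freedom = n - 2 = 15 - 2 = 13
- t*(α/2, 13) = 2.1604

Step 2: Calculate margin of error
Margin = 2.1604 × 0.2374 = 0.5129

Step 3: Construct interval
CI = 3.7076 ± 0.5129
CI = (3.1947, 4.2205)

Interpretation: each one-unit increase in x is associated with a change in mean y of between 3.1947 and 4.2205, with 95% confidence.
The interval does not include 0, suggesting a significant linear relationship.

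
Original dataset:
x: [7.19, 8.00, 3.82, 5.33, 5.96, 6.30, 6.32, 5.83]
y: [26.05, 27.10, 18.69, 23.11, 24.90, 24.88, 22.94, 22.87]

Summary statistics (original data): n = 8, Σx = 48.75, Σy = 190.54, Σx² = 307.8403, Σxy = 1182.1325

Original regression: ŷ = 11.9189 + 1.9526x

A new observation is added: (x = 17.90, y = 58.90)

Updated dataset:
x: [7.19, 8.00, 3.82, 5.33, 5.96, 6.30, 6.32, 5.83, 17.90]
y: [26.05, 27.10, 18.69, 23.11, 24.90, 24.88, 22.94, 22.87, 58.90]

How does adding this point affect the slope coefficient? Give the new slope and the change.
Adding the point moves β₁ from 1.9526 to 2.8900, i.e. it increases by 0.9374 (+48.0%).

The new point has HIGH LEVERAGE: x = 17.90 is far from the original mean x̄ = 48.75/8 ≈ 6.09 (original range [3.82, 8.00]).

Step 1: Update the sums with the new point (n goes from 8 to 9)
Σx  = 48.75 + 17.90 = 66.65
Σy  = 190.54 + 58.90 = 249.44
Σx² = 307.8403 + 17.90² = 307.8403 + 320.4100 = 628.2503
Σxy = 1182.1325 + 17.90×58.90 = 1182.1325 + 1054.3100 = 2236.4425

Step 2: Recompute the slope with b₁ = (nΣxy − ΣxΣy) / (nΣx² − (Σx)²)
Numerator   = 9×2236.4425 − 66.65×249.44 = 20127.9825 − 16625.1760 = 3502.8065
Denominator = 9×628.2503 − 66.65² = 5654.2527 − 4442.2225 = 1212.0302
b₁(new) = 3502.8065 / 1212.0302 = 2.8900

(Same formula on the original sums: (8×1182.1325 − 48.75×190.54) / (8×307.8403 − 48.75²) = 168.2350 / 86.1599 = 1.9526, matching the given fit.)

Step 3: Change in slope
Δβ₁ = 2.8900 − 1.9526 = +0.9374
Relative change = +0.9374 / 1.9526 × 100% = +48.0%
→ the slope increases when the point is added.

A high-leverage point only changes the slope if it is off the original line; here y = 58.90 is above the original trend, so the slope increases.
In practice: investigate whether it comes from the same population as the rest of the sample; check such a point for data-entry or measurement error.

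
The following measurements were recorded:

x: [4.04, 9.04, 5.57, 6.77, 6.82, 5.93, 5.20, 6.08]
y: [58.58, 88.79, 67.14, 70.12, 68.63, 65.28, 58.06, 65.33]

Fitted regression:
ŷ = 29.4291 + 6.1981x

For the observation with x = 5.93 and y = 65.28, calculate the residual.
Residual = -0.9038

The residual is the difference between the actual value and the predicted value:

Residual = y - ŷ

Step 1: Calculate predicted value
ŷ = 29.4291 + 6.1981 × 5.93
ŷ = 66.1838

Step 2: Calculate residual
Residual = 65.28 - 66.1838
Residual = -0.9038

The residual is negative, so the observed y = 65.28 sits below the regression line (the line overestimates it by 0.9038).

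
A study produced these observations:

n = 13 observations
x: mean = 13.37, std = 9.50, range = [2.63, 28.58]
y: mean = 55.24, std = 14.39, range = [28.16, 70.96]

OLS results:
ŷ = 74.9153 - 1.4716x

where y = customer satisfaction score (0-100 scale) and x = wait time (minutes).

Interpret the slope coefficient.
On average, satisfaction score is about 1.4716 points lower for every extra minute of wait time.

The slope coefficient β₁ = -1.4716 represents the marginal effect of wait time on satisfaction score.

Interpretation:
- Wait time up by 1 minute → predicted satisfaction score decreases by 1.4716 points
- This is a linear approximation: the same per-unit change is assumed across the whole observed x range

(β₀ = 74.9153 is the fitted value at x = 0 and is not part of the slope interpretation.)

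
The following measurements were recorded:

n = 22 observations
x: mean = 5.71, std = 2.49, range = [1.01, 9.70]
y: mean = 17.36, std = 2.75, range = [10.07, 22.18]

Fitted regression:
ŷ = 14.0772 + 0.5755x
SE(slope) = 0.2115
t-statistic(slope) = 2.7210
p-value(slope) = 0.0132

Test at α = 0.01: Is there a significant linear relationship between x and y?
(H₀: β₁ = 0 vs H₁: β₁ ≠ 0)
Fail to reject H₀: p-value = 0.0132 ≥ α = 0.01. The linear relationship is not significant at the 1% level.

Hypothesis test for the slope coefficient:

H₀: β₁ = 0 (no linear relationship)
H₁: β₁ ≠ 0 (linear relationship exists)

Test statistic: t = β̂₁ / SE(β̂₁) = 0.5755 / 0.2115 = 2.7210

The p-value (0.0132) is the probability, under H₀, of a t-statistic at least as extreme as |t| = 2.7210 (two-sided, df = n − 2 = 20).

Decision rule: reject H₀ if p-value < α.
p-value = 0.0132 ≥ α = 0.01 → fail to reject H₀.

At α = 0.01 the data do not provide convincing evidence of a nonzero slope.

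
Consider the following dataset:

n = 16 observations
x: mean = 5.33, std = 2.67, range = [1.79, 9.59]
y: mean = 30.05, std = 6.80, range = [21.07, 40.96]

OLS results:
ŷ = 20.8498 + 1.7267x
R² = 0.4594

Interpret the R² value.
About 45.94% of the variability in y is accounted for by the regression on x (R² = 0.4594) — a moderate linear fit.

R² (coefficient of determination) measures the proportion of variance in y explained by the regression model.

Here R² = 0.4594:
- Explained: 45.94% of the variation in y
- Unexplained (residual): 100% − 45.94% = 54.06%
- Rule of thumb (below 0.3 weak; 0.3 to below 0.7 moderate; 0.7 and above strong) → moderate

Note: R² says nothing about causation, and a high R² does not by itself mean the linear form is appropriate — check the residuals.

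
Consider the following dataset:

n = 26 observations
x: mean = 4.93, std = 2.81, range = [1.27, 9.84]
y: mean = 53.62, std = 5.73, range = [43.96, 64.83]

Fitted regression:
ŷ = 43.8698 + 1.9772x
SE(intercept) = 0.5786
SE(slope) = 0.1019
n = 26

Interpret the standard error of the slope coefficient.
SE(slope) = 0.1019 measures the uncertainty in the estimated slope. The coefficient is estimated precisely (SE/|β̂₁| = 5.2%).

SE(β̂₁) = 0.1019 says: if we drew many samples of n = 26 from the same population and refit each time, the fitted slopes would scatter with a standard deviation of roughly 0.1019 around the true β₁.

Relative precision:
- SE / |β̂₁| = 0.1019 / 1.9772 = 5.2%
- Rule of thumb (under 20%: precise; 20% to under 50%: moderately precise; 50% or more: imprecise) → precise

Link to interval estimation: a confidence interval for β₁ is β̂₁ ± t* × 0.1019, so SE sets the half-width per unit of t*.

What drives SE(β̂₁): more residual scatter → larger SE; wider spread of x values → smaller SE; larger n (here n = 26) → smaller SE.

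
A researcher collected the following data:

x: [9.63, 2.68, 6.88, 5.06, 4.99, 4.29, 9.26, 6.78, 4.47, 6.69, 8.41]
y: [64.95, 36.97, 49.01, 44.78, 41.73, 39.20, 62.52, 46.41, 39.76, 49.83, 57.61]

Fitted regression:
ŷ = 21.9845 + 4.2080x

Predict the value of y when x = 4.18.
ŷ = 39.5739

x = 4.18 lies inside the observed range [2.68, 9.63], so the fitted equation applies directly:

ŷ = 21.9845 + 4.2080 × 4.18
ŷ = 21.9845 + 17.5894
ŷ = 39.5739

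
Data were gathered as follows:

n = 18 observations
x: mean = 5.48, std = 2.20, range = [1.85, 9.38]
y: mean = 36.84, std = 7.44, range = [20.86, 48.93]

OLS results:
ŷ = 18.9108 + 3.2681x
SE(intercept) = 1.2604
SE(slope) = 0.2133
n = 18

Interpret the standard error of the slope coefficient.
SE(slope) = 0.2133 measures the uncertainty in the estimated slope. The coefficient is estimated precisely (SE/|β̂₁| = 6.5%).

What SE measures:
- The standard error quantifies the sampling variability of the coefficient estimate
- It is the estimated standard deviation of β̂₁ across hypothetical repeated samples of the same size
- Smaller SE → more precise estimate

Relative precision:
- SE / |β̂₁| = 0.2133 / 3.2681 = 6.5%
- Rule of thumb (under 20%: precise; 20% to under 50%: moderately precise; 50% or more: imprecise) → precise

Link to interval estimation: a confidence interval for β₁ is β̂₁ ± t* × 0.2133, so SE sets the half-width per unit of t*.

What drives SE(β̂₁): more residual scatter → larger SE; larger n (here n = 18) → smaller SE; wider spread of x values → smaller SE.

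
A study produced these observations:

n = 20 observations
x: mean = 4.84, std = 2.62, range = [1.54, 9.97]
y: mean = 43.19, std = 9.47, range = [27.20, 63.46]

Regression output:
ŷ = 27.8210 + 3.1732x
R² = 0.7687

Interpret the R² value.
R² = 0.7687 means 76.87% of the variation in y is explained by the linear relationship with x. This indicates a strong fit.

R² (coefficient of determination) measures the proportion of variance in y explained by the regression model.

Here R² = 0.7687:
- Explained: 76.87% of the variation in y
- Unexplained (residual): 100% − 76.87% = 23.13%
- Rule of thumb (below 0.3 weak; 0.3 to below 0.7 moderate; 0.7 and above strong) → strong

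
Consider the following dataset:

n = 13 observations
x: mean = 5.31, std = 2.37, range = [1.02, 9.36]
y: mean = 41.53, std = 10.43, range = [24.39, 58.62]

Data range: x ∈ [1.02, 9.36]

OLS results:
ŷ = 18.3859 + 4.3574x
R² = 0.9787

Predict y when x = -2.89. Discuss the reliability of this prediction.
ŷ = 5.7930, but this is extrapolation (below the data range [1.02, 9.36]) and may be unreliable.

Prediction calculation:
ŷ = 18.3859 + 4.3574 × (-2.89)
ŷ = 5.7930

Reliability:
- Data range: x ∈ [1.02, 9.36]
- Prediction point: x = -2.89 is 3.91 units below the observed range → this is EXTRAPOLATION, not interpolation

Why that matters here:
- R² describes fit only over the sampled x values; it says nothing about behaviour beyond them
- The linear relationship may not hold outside the observed range

Report the number if required, but flag clearly that it is an extrapolation.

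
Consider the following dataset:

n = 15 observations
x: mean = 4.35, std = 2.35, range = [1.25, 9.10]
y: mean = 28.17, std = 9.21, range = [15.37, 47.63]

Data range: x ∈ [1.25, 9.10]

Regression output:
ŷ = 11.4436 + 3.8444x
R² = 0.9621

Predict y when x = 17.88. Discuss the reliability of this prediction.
The equation gives ŷ = 80.1815; however x = 17.88 is 8.78 units above the observed range, so this extrapolated value should not be trusted.

Prediction calculation:
ŷ = 11.4436 + 3.8444 × 17.88
ŷ = 80.1815

Reliability:
- Data range: x ∈ [1.25, 9.10]
- Prediction point: x = 17.88 is 8.78 units above the observed range → this is EXTRAPOLATION, not interpolation

Why that matters here:
- Real relationships often flatten, saturate, or turn nonlinear at extremes
- The linear relationship may not hold outside the observed range
- There are no observations near this x to validate the fitted line there

A defensible statement: 'if the linear trend continued to x = 17.88, y would be about 80.1815' — the premise is untested.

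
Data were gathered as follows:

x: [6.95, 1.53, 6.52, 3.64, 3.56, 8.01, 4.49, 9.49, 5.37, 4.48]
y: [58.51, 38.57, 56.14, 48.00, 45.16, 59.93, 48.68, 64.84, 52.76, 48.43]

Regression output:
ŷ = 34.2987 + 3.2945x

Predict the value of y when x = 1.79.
ŷ = 40.1959

Plug x = 1.79 into the fitted line:

ŷ = 34.2987 + 3.2945 × 1.79
ŷ = 34.2987 + 5.8972
ŷ = 40.1959

This is the fitted mean response at that x — an individual observation would come with a wider prediction interval.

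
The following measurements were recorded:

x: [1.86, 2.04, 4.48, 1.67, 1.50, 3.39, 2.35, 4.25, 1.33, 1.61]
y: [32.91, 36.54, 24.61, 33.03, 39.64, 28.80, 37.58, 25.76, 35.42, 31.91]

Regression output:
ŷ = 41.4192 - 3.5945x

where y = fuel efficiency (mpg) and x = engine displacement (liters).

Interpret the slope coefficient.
For each additional liter of engine displacement, predicted fuel efficiency decreases by approximately 3.5945 mpg.

The slope coefficient β₁ = -3.5945 represents the marginal effect of engine displacement on fuel efficiency.

Interpretation:
- Engine displacement up by 1 liter → predicted fuel efficiency decreases by 3.5945 mpg
- The effect is assumed constant over the observed range of x (linearity)
- The slope describes association in these data, not necessarily a causal effect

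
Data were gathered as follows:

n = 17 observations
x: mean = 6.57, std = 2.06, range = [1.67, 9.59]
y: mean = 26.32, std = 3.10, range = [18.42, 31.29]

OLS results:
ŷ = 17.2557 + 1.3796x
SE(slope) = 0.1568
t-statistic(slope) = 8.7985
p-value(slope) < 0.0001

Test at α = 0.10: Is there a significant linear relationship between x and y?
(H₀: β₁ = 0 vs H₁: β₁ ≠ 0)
Since p-value < 0.0001 < α = 0.10, reject H₀ — the slope is significantly different from 0.

Hypothesis test for the slope coefficient:

H₀: β₁ = 0 (no linear relationship)
H₁: β₁ ≠ 0 (linear relationship exists)

Test statistic: t = β̂₁ / SE(β̂₁) = 1.3796 / 0.1568 = 8.7985

With df = 15, the two-sided p-value for |t| = 8.7985 is <0.0001.

Decision rule: reject H₀ if p-value < α.
p-value < 0.0001 < α = 0.10 → reject H₀.

At α = 0.10 the data do provide convincing evidence of a nonzero slope.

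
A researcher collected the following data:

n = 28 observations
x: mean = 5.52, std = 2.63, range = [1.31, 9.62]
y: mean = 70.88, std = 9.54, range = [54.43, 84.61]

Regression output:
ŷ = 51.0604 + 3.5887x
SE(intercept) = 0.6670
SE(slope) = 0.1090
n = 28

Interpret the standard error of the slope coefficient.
The slope 3.5887 is pinned down to within about ±0.1090 (one SE) by these data — relative uncertainty 3.0%, i.e. precise.

SE(β̂₁) = s / √Sxx, where s is the residual standard deviation and Sxx = Σ(x − x̄)². It is the yardstick for how far β̂₁ = 3.5887 could plausibly be from the true slope.

Relative precision:
- SE / |β̂₁| = 0.1090 / 3.5887 = 3.0%
- Rule of thumb (under 20%: precise; 20% to under 50%: moderately precise; 50% or more: imprecise) → precise

Link to the t-test: t = β̂₁ / SE(β̂₁) = 3.5887 / 0.1090 = 32.9239, the statistic for H₀: β₁ = 0.

What drives SE(β̂₁): more residual scatter → larger SE; larger n (here n = 28) → smaller SE.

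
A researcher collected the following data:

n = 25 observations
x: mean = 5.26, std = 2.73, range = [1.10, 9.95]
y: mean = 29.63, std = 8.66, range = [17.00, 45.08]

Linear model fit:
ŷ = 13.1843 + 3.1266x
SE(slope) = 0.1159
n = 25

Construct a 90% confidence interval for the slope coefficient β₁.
The 90% CI for β₁ is (2.9280, 3.3252)

Confidence interval for the slope:

The 90% CI for β₁ is: β̂₁ ± t*(α/2, n-2) × SE(β̂₁)

Step 1: Find critical t-value
- Confidence level = 0.9
- Degrees of freedom = n - 2 = 25 - 2 = 23
- t*(α/2, 23) = 1.7139

Step 2: Calculate margin of error
Margin = 1.7139 × 0.1159 = 0.1986

Step 3: Construct interval
CI = 3.1266 ± 0.1986
CI = (2.9280, 3.3252)

Interpretation: each one-unit increase in x is associated with a change in mean y of between 2.9280 and 3.3252, with 90% confidence.
Both endpoints are positive, so the data support a genuinely positive slope at this confidence level.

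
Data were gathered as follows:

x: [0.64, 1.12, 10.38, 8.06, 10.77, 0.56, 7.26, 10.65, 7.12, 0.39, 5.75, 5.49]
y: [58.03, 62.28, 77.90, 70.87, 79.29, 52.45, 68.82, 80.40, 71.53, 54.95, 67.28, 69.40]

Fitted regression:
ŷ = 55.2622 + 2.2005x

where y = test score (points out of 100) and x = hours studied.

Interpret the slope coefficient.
On average, test score is about 2.2005 points higher for every extra hour of study time.

The slope coefficient β₁ = 2.2005 represents the marginal effect of study time on test score.

Interpretation:
- Study time up by 1 hour → predicted test score increases by 2.2005 points
- The effect is assumed constant over the observed range of x (linearity)

The intercept β₀ = 55.2622 is the predicted test score when study time = 0.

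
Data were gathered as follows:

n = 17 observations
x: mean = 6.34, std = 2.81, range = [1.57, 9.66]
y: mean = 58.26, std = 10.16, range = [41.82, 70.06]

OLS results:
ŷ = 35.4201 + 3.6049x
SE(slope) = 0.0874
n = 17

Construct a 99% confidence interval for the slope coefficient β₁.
The 99% CI for β₁ is (3.3474, 3.8624)

Confidence interval for the slope:

The 99% CI for β₁ is: β̂₁ ± t*(α/2, n-2) × SE(β̂₁)

Step 1: Find critical t-value
- Confidence level = 0.99
- Degrees of freedom = n - 2 = 17 - 2 = 15
- t*(α/2, 15) = 2.9467

Step 2: Calculate margin of error
Margin = 2.9467 × 0.0874 = 0.2575

Step 3: Construct interval
CI = 3.6049 ± 0.2575
CI = (3.3474, 3.8624)

Interpretation: each one-unit increase in x is associated with a change in mean y of between 3.3474 and 3.8624, with 99% confidence.
The interval does not include 0, suggesting a significant linear relationship.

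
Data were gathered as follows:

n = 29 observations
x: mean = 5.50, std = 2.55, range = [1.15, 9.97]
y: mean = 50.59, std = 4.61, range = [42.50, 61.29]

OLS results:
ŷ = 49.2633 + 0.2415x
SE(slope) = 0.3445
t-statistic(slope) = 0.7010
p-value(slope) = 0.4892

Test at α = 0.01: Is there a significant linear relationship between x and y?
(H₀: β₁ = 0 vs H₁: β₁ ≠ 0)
p-value = 0.4892 ≥ α = 0.01, so we fail to reject H₀. The relationship is not significant.

Hypothesis test for the slope coefficient:

H₀: β₁ = 0 (no linear relationship)
H₁: β₁ ≠ 0 (linear relationship exists)

Test statistic: t = β̂₁ / SE(β̂₁) = 0.2415 / 0.3445 = 0.7010

p = 0.4892: how often a slope estimate this far from 0 (in SE units) would arise by chance if β₁ were truly 0.

Decision rule: reject H₀ if p-value < α.
p-value = 0.4892 ≥ α = 0.01 → fail to reject H₀.

Conclusion: the linear association between x and y is not significant at the 1% level.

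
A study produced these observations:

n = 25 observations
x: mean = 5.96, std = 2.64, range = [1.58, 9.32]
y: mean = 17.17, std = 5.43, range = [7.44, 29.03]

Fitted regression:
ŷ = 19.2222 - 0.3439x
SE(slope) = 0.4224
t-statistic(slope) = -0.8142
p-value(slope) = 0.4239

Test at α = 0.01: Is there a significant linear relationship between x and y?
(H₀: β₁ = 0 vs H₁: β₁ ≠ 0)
Since p-value = 0.4239 ≥ α = 0.01, fail to reject H₀ — the slope is not significantly different from 0.

Hypothesis test for the slope coefficient:

H₀: β₁ = 0 (no linear relationship)
H₁: β₁ ≠ 0 (linear relationship exists)

Test statistic: t = β̂₁ / SE(β̂₁) = -0.3439 / 0.4224 = -0.8142

The p-value (0.4239) is the probability, under H₀, of a t-statistic at least as extreme as |t| = 0.8142 (two-sided, df = n − 2 = 23).

Decision rule: reject H₀ if p-value < α.
p-value = 0.4239 ≥ α = 0.01 → fail to reject H₀.

Conclusion: the linear association between x and y is not significant at the 1% level.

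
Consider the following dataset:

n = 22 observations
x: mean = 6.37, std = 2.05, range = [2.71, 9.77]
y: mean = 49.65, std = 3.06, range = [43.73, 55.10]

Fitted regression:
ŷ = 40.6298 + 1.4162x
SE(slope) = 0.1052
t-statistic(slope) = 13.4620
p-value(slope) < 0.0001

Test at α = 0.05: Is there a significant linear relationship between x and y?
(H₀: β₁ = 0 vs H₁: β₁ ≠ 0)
Reject H₀: p-value < 0.0001 < α = 0.05. The linear relationship is significant at the 5% level.

Hypothesis test for the slope coefficient:

H₀: β₁ = 0 (no linear relationship)
H₁: β₁ ≠ 0 (linear relationship exists)

Test statistic: t = β̂₁ / SE(β̂₁) = 1.4162 / 0.1052 = 13.4620

The p-value (<0.0001) is the probability, under H₀, of a t-statistic at least as extreme as |t| = 13.4620 (two-sided, df = n − 2 = 20).

Decision rule: reject H₀ if p-value < α.
p-value < 0.0001 < α = 0.05 → reject H₀.

At α = 0.05 the data do provide convincing evidence of a nonzero slope.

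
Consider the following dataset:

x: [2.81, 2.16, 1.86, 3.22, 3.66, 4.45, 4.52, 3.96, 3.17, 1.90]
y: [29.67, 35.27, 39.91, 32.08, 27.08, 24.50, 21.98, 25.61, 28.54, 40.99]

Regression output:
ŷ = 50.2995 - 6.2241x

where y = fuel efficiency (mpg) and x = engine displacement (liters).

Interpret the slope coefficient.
An increase of one liter in engine displacement is associated with a 6.2241 mpg decrease in predicted fuel efficiency.

β₁ = -6.2241 is the change in predicted fuel efficiency (mpg) per additional liter of engine displacement.

Interpretation:
- Engine displacement up by 1 liter → predicted fuel efficiency decreases by 6.2241 mpg
- The effect is assumed constant over the observed range of x (linearity)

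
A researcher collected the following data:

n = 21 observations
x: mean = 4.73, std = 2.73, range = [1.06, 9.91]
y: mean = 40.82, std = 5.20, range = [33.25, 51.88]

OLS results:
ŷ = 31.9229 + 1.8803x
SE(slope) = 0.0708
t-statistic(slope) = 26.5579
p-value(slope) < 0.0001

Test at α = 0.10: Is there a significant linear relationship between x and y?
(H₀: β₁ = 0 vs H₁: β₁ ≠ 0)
Reject H₀: p-value < 0.0001 < α = 0.10. The linear relationship is significant at the 10% level.

Hypothesis test for the slope coefficient:

H₀: β₁ = 0 (no linear relationship)
H₁: β₁ ≠ 0 (linear relationship exists)

Test statistic: t = β̂₁ / SE(β̂₁) = 1.8803 / 0.0708 = 26.5579

The p-value (<0.0001) is the probability, under H₀, of a t-statistic at least as extreme as |t| = 26.5579 (two-sided, df = n − 2 = 19).

Decision rule: reject H₀ if p-value < α.
p-value < 0.0001 < α = 0.10 → reject H₀.

There is sufficient evidence at the 10% significance level to conclude that a linear relationship exists between x and y.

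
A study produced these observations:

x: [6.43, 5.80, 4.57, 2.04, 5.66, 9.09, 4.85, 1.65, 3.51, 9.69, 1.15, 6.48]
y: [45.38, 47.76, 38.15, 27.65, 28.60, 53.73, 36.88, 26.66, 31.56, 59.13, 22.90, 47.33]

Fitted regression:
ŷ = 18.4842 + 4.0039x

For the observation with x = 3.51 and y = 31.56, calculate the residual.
Residual = -0.9779

The residual is the difference between the actual value and the predicted value:

Residual = y - ŷ

Step 1: Calculate predicted value
ŷ = 18.4842 + 4.0039 × 3.51
ŷ = 32.5379

Step 2: Calculate residual
Residual = 31.56 - 32.5379
Residual = -0.9779

Sign check: y < ŷ, so the point is below the line and the fit overestimates here.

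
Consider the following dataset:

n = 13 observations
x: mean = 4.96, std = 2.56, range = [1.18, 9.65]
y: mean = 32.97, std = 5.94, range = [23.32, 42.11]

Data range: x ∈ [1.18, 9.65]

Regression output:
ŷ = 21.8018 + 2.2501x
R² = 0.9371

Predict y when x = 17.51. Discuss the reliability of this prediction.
ŷ = 61.2011, but this is extrapolation (above the data range [1.18, 9.65]) and may be unreliable.

Prediction calculation:
ŷ = 21.8018 + 2.2501 × 17.51
ŷ = 61.2011

Reliability:
- Data range: x ∈ [1.18, 9.65]
- Prediction point: x = 17.51 is 7.86 units above the observed range → this is EXTRAPOLATION, not interpolation

Why that matters here:
- Real relationships often flatten, saturate, or turn nonlinear at extremes
- The linear relationship may not hold outside the observed range
- R² describes fit only over the sampled x values; it says nothing about behaviour beyond them

Report the number if required, but flag clearly that it is an extrapolation.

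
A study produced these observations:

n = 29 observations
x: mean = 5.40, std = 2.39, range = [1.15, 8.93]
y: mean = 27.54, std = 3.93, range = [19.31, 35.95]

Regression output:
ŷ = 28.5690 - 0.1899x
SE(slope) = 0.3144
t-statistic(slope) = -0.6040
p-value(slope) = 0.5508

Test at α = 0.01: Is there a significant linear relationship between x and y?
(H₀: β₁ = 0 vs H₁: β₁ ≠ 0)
Since p-value = 0.5508 ≥ α = 0.01, fail to reject H₀ — the slope is not significantly different from 0.

Hypothesis test for the slope coefficient:

H₀: β₁ = 0 (no linear relationship)
H₁: β₁ ≠ 0 (linear relationship exists)

Test statistic: t = β̂₁ / SE(β̂₁) = -0.1899 / 0.3144 = -0.6040

With df = 27, the two-sided p-value for |t| = 0.6040 is 0.5508.

Decision rule: reject H₀ if p-value < α.
p-value = 0.5508 ≥ α = 0.01 → fail to reject H₀.

Conclusion: the linear association between x and y is not significant at the 1% level.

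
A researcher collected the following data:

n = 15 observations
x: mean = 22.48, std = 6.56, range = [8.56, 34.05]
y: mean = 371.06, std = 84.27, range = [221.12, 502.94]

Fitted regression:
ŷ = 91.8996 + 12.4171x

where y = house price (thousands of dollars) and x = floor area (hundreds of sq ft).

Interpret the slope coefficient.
On average, house price is about 12.4171 thousand dollars higher for every extra hundred sq ft of floor area.

The slope β₁ = 12.4171 gives the rate at which the fitted house price changes with floor area.

Interpretation:
- Floor area up by 1 hundred sq ft → predicted house price increases by 12.4171 thousand dollars
- The effect is assumed constant over the observed range of x (linearity)

The intercept β₀ = 91.8996 is the predicted house price when floor area = 0; since the smallest observed x is 8.56, this is an extrapolation and mainly anchors the line.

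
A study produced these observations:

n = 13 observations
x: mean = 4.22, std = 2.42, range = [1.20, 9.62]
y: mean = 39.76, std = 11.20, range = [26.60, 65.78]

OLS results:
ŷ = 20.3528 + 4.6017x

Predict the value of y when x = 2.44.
ŷ = 31.5809

Plug x = 2.44 into the fitted line:

ŷ = 20.3528 + 4.6017 × 2.44
ŷ = 20.3528 + 11.2281
ŷ = 31.5809

This is the fitted mean response at that x — an individual observation would come with a wider prediction interval.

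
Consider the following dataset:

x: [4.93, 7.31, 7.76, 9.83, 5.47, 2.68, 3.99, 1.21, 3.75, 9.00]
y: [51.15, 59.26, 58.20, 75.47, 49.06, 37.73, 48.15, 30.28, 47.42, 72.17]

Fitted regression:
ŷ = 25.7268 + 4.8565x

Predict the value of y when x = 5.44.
ŷ = 52.1462

Plug x = 5.44 into the fitted line:

ŷ = 25.7268 + 4.8565 × 5.44
ŷ = 25.7268 + 26.4194
ŷ = 52.1462

This is a point prediction; actual observations scatter around it by roughly the residual standard deviation.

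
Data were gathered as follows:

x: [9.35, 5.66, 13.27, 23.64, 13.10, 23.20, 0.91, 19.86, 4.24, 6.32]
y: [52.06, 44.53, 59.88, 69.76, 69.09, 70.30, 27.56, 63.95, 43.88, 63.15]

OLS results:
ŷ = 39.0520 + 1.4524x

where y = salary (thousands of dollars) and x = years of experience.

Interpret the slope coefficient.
On average, salary is about 1.4524 thousand dollars higher for every extra year of experience.

The slope β₁ = 1.4524 gives the rate at which the fitted salary changes with experience.

Interpretation:
- Experience up by 1 year → predicted salary increases by 1.4524 thousand dollars
- The effect is assumed constant over the observed range of x (linearity)

The intercept β₀ = 39.0520 is the predicted salary when experience = 0; since the smallest observed x is 0.91, this is an extrapolation and mainly anchors the line.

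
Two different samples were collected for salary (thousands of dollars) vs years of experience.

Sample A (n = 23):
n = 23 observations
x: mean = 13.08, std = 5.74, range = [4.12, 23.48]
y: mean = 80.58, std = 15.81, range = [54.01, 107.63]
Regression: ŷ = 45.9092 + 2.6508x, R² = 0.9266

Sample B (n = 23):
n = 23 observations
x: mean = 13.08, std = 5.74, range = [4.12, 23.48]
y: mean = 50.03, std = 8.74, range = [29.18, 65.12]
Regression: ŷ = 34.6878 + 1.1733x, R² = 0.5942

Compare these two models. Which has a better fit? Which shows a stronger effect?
Model A has the better fit (R² = 0.9266 vs 0.5942). Model A shows the stronger effect (|β₁| = 2.6508 vs 1.1733).

Model Comparison:

Fit — compare R²:
- Model A: R² = 0.9266 → 92.66% of variance in salary explained
- Model B: R² = 0.5942 → 59.42% of variance in salary explained
- 0.9266 > 0.5942 → Model A has the better fit

Effect size (slope magnitude):
- Model A: β₁ = 2.6508 → predicted salary rises 2.6508 thousand dollars per additional year of experience
- Model B: β₁ = 1.1733 → predicted salary rises 1.1733 thousand dollars per additional year of experience
- |2.6508| > |1.1733| → Model A shows the stronger marginal effect

Notes:
- R² measures how tightly points cluster around the line; β₁ measures how steep the line is — they answer different questions.
- A better fit (higher R²) doesn't necessarily mean a more important relationship.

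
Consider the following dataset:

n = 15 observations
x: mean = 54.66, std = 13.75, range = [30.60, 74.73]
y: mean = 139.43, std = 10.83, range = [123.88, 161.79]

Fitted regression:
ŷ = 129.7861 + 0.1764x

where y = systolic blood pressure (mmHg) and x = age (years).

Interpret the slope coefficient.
On average, blood pressure is about 0.1764 mmHg higher for every extra year of age.

The slope coefficient β₁ = 0.1764 represents the marginal effect of age on blood pressure.

Interpretation:
- Age up by 1 year → predicted blood pressure increases by 0.1764 mmHg
- This is a linear approximation: the same per-unit change is assumed across the whole observed x range
- The slope describes association in these data, not necessarily a causal effect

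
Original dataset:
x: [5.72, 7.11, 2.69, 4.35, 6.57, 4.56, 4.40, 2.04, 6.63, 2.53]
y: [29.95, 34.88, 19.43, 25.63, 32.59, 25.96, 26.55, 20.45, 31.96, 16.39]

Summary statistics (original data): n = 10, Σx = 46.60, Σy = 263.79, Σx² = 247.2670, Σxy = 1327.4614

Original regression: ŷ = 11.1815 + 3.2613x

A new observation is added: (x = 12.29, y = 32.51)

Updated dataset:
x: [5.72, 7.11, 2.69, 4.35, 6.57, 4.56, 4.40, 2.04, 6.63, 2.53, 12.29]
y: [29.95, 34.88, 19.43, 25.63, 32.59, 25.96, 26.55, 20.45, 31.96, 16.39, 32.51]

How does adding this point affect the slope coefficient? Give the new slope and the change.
Adding the point moves β₁ from 3.2613 to 1.6948, i.e. it decreases by 1.5665 (-48.0%).

x = 12.29 lies well outside the original x-range [2.04, 7.11] (x̄ ≈ 4.66), so this observation has high leverage and can move the slope substantially.

Step 1: Update the sums with the new point (n goes from 10 to 11)
Σx  = 46.60 + 12.29 = 58.89
Σy  = 263.79 + 32.51 = 296.30
Σx² = 247.2670 + 12.29² = 247.2670 + 151.0441 = 398.3111
Σxy = 1327.4614 + 12.29×32.51 = 1327.4614 + 399.5479 = 1727.0093

Step 2: Recompute the slope with b₁ = (nΣxy − ΣxΣy) / (nΣx² − (Σx)²)
Numerator   = 11×1727.0093 − 58.89×296.30 = 18997.1023 − 17449.1070 = 1547.9953
Denominator = 11×398.3111 − 58.89² = 4381.4221 − 3468.0321 = 913.3900
b₁(new) = 1547.9953 / 913.3900 = 1.6948

(Same formula on the original sums: (10×1327.4614 − 46.60×263.79) / (10×247.2670 − 46.60²) = 982.0000 / 301.1100 = 3.2613, matching the given fit.)

Step 3: Change in slope
Δβ₁ = 1.6948 − 3.2613 = -1.5665
Relative change = -1.5665 / 3.2613 × 100% = -48.0%
→ the slope decreases when the point is added.

Because the point sits below the extension of the original line at a high-leverage x, it tilts the fit down.
In practice: refit with and without it and report both if conclusions differ; check such a point for data-entry or measurement error.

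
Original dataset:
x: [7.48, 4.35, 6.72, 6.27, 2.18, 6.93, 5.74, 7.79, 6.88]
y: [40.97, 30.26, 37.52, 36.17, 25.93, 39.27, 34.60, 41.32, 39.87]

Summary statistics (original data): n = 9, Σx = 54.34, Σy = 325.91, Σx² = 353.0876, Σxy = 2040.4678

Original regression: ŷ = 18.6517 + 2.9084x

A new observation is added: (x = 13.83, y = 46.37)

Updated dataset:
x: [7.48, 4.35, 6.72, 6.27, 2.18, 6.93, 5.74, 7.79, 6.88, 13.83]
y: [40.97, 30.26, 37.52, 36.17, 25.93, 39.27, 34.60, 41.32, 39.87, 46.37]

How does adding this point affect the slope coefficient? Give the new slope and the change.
Adding the point moves β₁ from 2.9084 to 1.8072, i.e. it decreases by 1.1012 (-37.9%).

The new point has HIGH LEVERAGE: x = 13.83 is far from the original mean x̄ = 54.34/9 ≈ 6.04 (original range [2.18, 7.79]).

Step 1: Update the sums with the new point (n goes from 9 to 10)
Σx  = 54.34 + 13.83 = 68.17
Σy  = 325.91 + 46.37 = 372.28
Σx² = 353.0876 + 13.83² = 353.0876 + 191.2689 = 544.3565
Σxy = 2040.4678 + 13.83×46.37 = 2040.4678 + 641.2971 = 2681.7649

Step 2: Recompute the slope with b₁ = (nΣxy − ΣxΣy) / (nΣx² − (Σx)²)
Numerator   = 10×2681.7649 − 68.17×372.28 = 26817.6490 − 25378.3276 = 1439.3214
Denominator = 10×544.3565 − 68.17² = 5443.5650 − 4647.1489 = 796.4161
b₁(new) = 1439.3214 / 796.4161 = 1.8072

(Same formula on the original sums: (9×2040.4678 − 54.34×325.91) / (9×353.0876 − 54.34²) = 654.2608 / 224.9528 = 2.9084, matching the given fit.)

Step 3: Change in slope
Δβ₁ = 1.8072 − 2.9084 = -1.1012
Relative change = -1.1012 / 2.9084 × 100% = -37.9%
→ the slope decreases when the point is added.

A high-leverage point only changes the slope if it is off the original line; here y = 46.37 is below the original trend, so the slope decreases.
In practice: check such a point for data-entry or measurement error.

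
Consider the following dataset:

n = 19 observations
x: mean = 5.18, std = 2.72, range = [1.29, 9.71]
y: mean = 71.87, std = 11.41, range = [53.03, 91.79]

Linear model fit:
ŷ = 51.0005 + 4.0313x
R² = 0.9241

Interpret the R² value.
About 92.41% of the variability in y is accounted for by the regression on x (R² = 0.9241) — a strong linear fit.

R² (coefficient of determination) measures the proportion of variance in y explained by the regression model.

Here R² = 0.9241:
- Explained: 92.41% of the variation in y
- Unexplained (residual): 100% − 92.41% = 7.59%
- Rule of thumb (below 0.3 weak; 0.3 to below 0.7 moderate; 0.7 and above strong) → strong

Equivalently, for simple linear regression R² = r², so |r| = √0.9241 ≈ 0.9613.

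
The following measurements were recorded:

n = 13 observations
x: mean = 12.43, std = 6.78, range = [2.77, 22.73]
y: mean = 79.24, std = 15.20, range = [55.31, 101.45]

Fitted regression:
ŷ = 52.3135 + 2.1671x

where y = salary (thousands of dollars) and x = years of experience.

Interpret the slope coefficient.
For each additional year of experience, predicted salary increases by approximately 2.1671 thousand dollars.

β₁ = 2.1671 is the change in predicted salary (thousand dollars) per additional year of experience.

Interpretation:
- Experience up by 1 year → predicted salary increases by 2.1671 thousand dollars
- The effect is assumed constant over the observed range of x (linearity)

(β₀ = 52.3135 is the fitted value at x = 0 and is not part of the slope interpretation.)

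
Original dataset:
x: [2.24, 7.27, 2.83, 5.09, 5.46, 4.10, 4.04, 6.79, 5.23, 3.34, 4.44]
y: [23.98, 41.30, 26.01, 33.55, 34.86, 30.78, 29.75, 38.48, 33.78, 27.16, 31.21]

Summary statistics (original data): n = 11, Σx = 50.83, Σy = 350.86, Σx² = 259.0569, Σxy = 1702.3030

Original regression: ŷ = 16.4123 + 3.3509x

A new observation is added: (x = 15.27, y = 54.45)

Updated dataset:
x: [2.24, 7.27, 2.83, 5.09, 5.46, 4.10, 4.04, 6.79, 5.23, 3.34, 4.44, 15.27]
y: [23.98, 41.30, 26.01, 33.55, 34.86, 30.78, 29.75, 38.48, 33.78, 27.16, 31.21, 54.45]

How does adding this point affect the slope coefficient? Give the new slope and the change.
Adding the point moves β₁ from 3.3509 to 2.3505, i.e. it decreases by 1.0004 (-29.9%).

x = 15.27 lies well outside the original x-range [2.24, 7.27] (x̄ ≈ 4.62), so this observation has high leverage and can move the slope substantially.

Step 1: Update the sums with the new point (n goes from 11 to 12)
Σx  = 50.83 + 15.27 = 66.10
Σy  = 350.86 + 54.45 = 405.31
Σx² = 259.0569 + 15.27² = 259.0569 + 233.1729 = 492.2298
Σxy = 1702.3030 + 15.27×54.45 = 1702.3030 + 831.4515 = 2533.7545

Step 2: Recompute the slope with b₁ = (nΣxy − ΣxΣy) / (nΣx² − (Σx)²)
Numerator   = 12×2533.7545 − 66.10×405.31 = 30405.0540 − 26790.9910 = 3614.0630
Denominator = 12×492.2298 − 66.10² = 5906.7576 − 4369.2100 = 1537.5476
b₁(new) = 3614.0630 / 1537.5476 = 2.3505

(Same formula on the original sums: (11×1702.3030 − 50.83×350.86) / (11×259.0569 − 50.83²) = 891.1192 / 265.9370 = 3.3509, matching the given fit.)

Step 3: Change in slope
Δβ₁ = 2.3505 − 3.3509 = -1.0004
Relative change = -1.0004 / 3.3509 × 100% = -29.9%
→ the slope decreases when the point is added.

Because the point sits below the extension of the original line at a high-leverage x, it tilts the fit down.
In practice: examine leverage (hᵢ) and Cook's distance rather than deleting it automatically; investigate whether it comes from the same population as the rest of the sample.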